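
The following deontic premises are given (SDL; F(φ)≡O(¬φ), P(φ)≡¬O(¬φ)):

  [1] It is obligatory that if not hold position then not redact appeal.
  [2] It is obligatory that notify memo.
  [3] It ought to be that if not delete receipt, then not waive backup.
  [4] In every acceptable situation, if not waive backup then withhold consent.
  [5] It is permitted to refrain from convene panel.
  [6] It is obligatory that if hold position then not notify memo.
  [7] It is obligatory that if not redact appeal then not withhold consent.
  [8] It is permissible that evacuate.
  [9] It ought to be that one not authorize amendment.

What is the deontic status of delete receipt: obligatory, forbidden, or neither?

Obligatory

Premise 2 states O(notify_memo) outright.
Premise 6 is O(hold_position → ¬notify_memo); contrapositively O(notify_memo → ¬hold_position). Since O(notify_memo) holds, K gives O(¬hold_position).
Applying K to premise 1 (O(¬hold_position → ¬redact_appeal)) and O(¬hold_position) yields O(¬redact_appeal).
From O(¬redact_appeal) and premise 7, O(¬redact_appeal → ¬withhold_consent), we obtain O(¬withhold_consent).
Premise 4, O(¬waive_backup → withhold_consent), contraposes to O(¬withhold_consent → waive_backup); with O(¬withhold_consent) we get O(waive_backup).
The contrapositive of premise 3 (O(¬delete_receipt → ¬waive_backup)) is O(waive_backup → delete_receipt), and O(waive_backup) is already established, so O(delete_receipt).
Premises 5, 8, 9 do not contribute to this derivation.
Hence delete_receipt is obligatory.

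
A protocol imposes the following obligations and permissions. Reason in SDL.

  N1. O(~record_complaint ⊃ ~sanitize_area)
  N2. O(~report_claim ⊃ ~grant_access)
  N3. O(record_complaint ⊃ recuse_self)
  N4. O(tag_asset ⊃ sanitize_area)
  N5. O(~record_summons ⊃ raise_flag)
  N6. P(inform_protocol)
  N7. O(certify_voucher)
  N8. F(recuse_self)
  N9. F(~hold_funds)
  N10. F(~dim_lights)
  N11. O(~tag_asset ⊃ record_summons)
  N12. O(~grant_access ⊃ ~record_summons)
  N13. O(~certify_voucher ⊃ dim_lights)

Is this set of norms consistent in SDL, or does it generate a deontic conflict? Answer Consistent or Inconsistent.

Premise 13 is O(~certify_voucher ⊃ dim_lights); even if O(dim_lights) held, inferring O(~certify_voucher) would be affirming the consequent — invalid.
So O(~certify_voucher) is not derivable, and the apparent clash with O(certify_voucher) does not arise.
A world satisfying every obligation exists (e.g. certify_voucher=true, dim_lights=true, grant_access=true, hold_funds=true, inform_protocol=false, raise_flag=false, record_complaint=false, record_summons=true, recuse_self=false, report_claim=true, sanitize_area=false, tag_asset=false); no atom is both obligatory and forbidden, so the set is consistent.

Consistent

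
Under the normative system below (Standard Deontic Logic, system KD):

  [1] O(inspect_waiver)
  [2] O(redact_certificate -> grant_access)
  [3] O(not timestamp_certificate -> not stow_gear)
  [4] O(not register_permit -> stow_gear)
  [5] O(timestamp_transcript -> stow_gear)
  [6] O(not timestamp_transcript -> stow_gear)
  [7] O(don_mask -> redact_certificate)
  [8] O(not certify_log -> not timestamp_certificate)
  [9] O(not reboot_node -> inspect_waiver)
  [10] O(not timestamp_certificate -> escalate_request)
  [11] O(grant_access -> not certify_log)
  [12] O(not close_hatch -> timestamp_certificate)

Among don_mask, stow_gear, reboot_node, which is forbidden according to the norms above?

By case analysis on not timestamp_transcript: premise 6 gives O(not timestamp_transcript -> stow_gear) and premise 5 gives O(timestamp_transcript -> stow_gear), so O(stow_gear) either way.
Premise 3 is O(not timestamp_certificate -> not stow_gear); contrapositively O(stow_gear -> timestamp_certificate). Since O(stow_gear) holds, K gives O(timestamp_certificate).
The contrapositive of premise 8 (O(not certify_log -> not timestamp_certificate)) is O(timestamp_certificate -> certify_log), and O(timestamp_certificate) is already established, so O(certify_log).
The contrapositive of premise 11 (O(grant_access -> not certify_log)) is O(certify_log -> not grant_access), and O(certify_log) is already established, so O(not grant_access).
The contrapositive of premise 2 (O(redact_certificate -> grant_access)) is O(not grant_access -> not redact_certificate), and O(not grant_access) is already established, so O(not redact_certificate).
Premise 7, O(don_mask -> redact_certificate), contraposes to O(not redact_certificate -> not don_mask); with O(not redact_certificate) we get O(not don_mask).
So O(not don_mask) holds, i.e. don_mask is forbidden. None of the other listed options is forbidden under the premises.

don_mask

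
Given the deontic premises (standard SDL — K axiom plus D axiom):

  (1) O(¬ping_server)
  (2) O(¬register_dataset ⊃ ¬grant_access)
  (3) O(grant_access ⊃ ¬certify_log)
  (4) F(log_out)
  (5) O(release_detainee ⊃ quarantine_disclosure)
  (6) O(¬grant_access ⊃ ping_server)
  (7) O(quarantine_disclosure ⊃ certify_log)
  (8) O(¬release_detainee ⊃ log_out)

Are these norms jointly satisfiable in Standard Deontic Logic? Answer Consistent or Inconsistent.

Premise 4 is F(log_out), i.e. O(¬log_out).
The contrapositive of premise 8 (O(¬release_detainee ⊃ log_out)) is O(¬log_out ⊃ release_detainee), and O(¬log_out) is already established, so O(release_detainee).
Premise 5 is O(release_detainee ⊃ quarantine_disclosure); since O(release_detainee), deontic closure gives O(quarantine_disclosure).
With premise 7, O(quarantine_disclosure ⊃ certify_log), the K-axiom yields O(certify_log).
Premise 3 is O(grant_access ⊃ ¬certify_log); contrapositively O(certify_log ⊃ ¬grant_access). Since O(certify_log) holds, K gives O(¬grant_access).
Applying K to premise 6 (O(¬grant_access ⊃ ping_server)) and O(¬grant_access) yields O(ping_server).
But premise 1 directly asserts O(¬ping_server).
We now have both O(ping_server) and O(¬ping_server) — ping_server is simultaneously obligatory and forbidden, violating the D-axiom.

Inconsistent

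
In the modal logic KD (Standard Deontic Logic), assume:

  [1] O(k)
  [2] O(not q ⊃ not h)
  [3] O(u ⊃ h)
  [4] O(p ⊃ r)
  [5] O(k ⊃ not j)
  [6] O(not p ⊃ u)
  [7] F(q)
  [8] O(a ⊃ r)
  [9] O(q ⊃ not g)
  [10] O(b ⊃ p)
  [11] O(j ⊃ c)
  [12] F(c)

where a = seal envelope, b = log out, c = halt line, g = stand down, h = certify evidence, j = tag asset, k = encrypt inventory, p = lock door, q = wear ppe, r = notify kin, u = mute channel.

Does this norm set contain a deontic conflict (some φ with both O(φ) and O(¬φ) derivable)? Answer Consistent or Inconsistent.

Premise 11 is O(j ⊃ c), but O(j) is not derivable from the premises, so it does not yield O(c).
So O(c) is not derivable, and the apparent clash with O(not c) does not arise.
A world satisfying every obligation exists (e.g. a=false, b=false, c=false, g=false, h=false, j=false, k=true, p=true, q=false, r=true, u=false); no atom is both obligatory and forbidden, so the set is consistent.

Consistent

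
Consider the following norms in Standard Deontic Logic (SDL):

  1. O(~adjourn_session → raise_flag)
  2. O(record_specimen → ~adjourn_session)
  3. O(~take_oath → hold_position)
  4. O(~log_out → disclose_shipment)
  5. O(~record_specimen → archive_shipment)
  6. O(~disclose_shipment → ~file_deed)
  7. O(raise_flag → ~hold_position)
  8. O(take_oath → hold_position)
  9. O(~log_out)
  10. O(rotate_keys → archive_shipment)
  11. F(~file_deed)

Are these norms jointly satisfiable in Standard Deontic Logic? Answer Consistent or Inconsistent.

Premise 6 is O(~disclose_shipment → ~file_deed), but O(~disclose_shipment) is not derivable from the premises, so it does not yield O(~file_deed).
So O(~file_deed) is not derivable, and the apparent clash with O(file_deed) does not arise.
A world satisfying every obligation exists (e.g. adjourn_session=true, archive_shipment=true, disclose_shipment=true, file_deed=true, hold_position=true, log_out=false, raise_flag=false, record_specimen=false, rotate_keys=false, take_oath=false); no atom is both obligatory and forbidden, so the set is consistent.

Consistent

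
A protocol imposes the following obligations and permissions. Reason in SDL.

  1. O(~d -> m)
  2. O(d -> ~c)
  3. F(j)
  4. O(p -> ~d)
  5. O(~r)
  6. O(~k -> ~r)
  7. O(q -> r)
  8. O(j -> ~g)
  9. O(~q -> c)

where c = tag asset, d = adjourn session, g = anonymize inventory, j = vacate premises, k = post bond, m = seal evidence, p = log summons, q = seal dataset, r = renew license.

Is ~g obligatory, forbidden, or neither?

Premise 8 is O(j -> ~g), but O(j) is not derivable from the premises, so it does not yield O(~g).
No premise or chain of K-axiom applications forces O(~g), and none forces O(g). So ~g is neither obligatory nor forbidden under these norms.

Neither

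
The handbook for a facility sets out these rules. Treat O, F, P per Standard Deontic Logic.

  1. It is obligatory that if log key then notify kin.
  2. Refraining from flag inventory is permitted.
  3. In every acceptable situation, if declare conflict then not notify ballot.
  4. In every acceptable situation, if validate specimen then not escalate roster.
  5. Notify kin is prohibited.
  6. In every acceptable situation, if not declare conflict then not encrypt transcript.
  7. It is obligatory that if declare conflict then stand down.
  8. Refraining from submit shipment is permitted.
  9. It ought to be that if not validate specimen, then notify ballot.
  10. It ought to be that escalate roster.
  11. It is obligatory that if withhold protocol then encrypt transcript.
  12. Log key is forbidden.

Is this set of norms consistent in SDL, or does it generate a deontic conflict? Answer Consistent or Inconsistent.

Consistent

Premise 1 is O(log_key → notify_kin), but O(log_key) is not derivable from the premises, so it does not yield O(notify_kin).
So O(notify_kin) is not derivable, and the apparent clash with O(¬notify_kin) does not arise.
A world satisfying every obligation exists (e.g. declare_conflict=false, encrypt_transcript=false, escalate_roster=true, flag_inventory=false, log_key=false, notify_ballot=true, notify_kin=false, stand_down=false, submit_shipment=false, validate_specimen=false, withhold_protocol=false); no atom is both obligatory and forbidden, so the set is consistent.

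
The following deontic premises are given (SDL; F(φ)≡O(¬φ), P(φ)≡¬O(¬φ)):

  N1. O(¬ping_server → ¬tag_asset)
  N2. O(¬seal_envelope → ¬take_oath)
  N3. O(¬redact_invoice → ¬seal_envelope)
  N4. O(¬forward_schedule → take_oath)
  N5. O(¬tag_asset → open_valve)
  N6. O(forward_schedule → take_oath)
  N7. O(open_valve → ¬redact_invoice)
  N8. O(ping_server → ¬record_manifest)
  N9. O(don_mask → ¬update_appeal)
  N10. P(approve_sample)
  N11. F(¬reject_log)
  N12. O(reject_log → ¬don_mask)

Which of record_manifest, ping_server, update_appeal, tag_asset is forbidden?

Premises 4 and 6 cover both cases: O(¬forward_schedule → take_oath) and O(forward_schedule → take_oath). Since ¬forward_schedule ∨ forward_schedule is a tautology, O(take_oath) follows.
Premise 2 is O(¬seal_envelope → ¬take_oath); contrapositively O(take_oath → seal_envelope). Since O(take_oath) holds, K gives O(seal_envelope).
Premise 3 is O(¬redact_invoice → ¬seal_envelope); contrapositively O(seal_envelope → redact_invoice). Since O(seal_envelope) holds, K gives O(redact_invoice).
Premise 7 is O(open_valve → ¬redact_invoice); contrapositively O(redact_invoice → ¬open_valve). Since O(redact_invoice) holds, K gives O(¬open_valve).
Premise 5, O(¬tag_asset → open_valve), contraposes to O(¬open_valve → tag_asset); with O(¬open_valve) we get O(tag_asset).
The contrapositive of premise 1 (O(¬ping_server → ¬tag_asset)) is O(tag_asset → ping_server), and O(tag_asset) is already established, so O(ping_server).
Applying K to premise 8 (O(ping_server → ¬record_manifest)) and O(ping_server) yields O(¬record_manifest).
So O(¬record_manifest) holds, i.e. record_manifest is forbidden. None of the other listed options is forbidden under the premises.

record_manifest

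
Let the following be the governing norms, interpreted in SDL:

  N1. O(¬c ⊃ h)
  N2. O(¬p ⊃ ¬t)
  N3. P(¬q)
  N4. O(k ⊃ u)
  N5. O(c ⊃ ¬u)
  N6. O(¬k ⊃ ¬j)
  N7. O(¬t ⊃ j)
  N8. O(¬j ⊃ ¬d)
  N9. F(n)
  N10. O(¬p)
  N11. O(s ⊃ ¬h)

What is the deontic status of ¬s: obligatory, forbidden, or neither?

From premise 10 we have O(¬p).
Applying K to premise 2 (O(¬p ⊃ ¬t)) and O(¬p) yields O(¬t).
Premise 7 is O(¬t ⊃ j); since O(¬t), deontic closure gives O(j).
The contrapositive of premise 6 (O(¬k ⊃ ¬j)) is O(j ⊃ k), and O(j) is already established, so O(k).
From O(k) and premise 4, O(k ⊃ u), we obtain O(u).
The contrapositive of premise 5 (O(c ⊃ ¬u)) is O(u ⊃ ¬c), and O(u) is already established, so O(¬c).
Applying K to premise 1 (O(¬c ⊃ h)) and O(¬c) yields O(h).
The contrapositive of premise 11 (O(s ⊃ ¬h)) is O(h ⊃ ¬s), and O(h) is already established, so O(¬s).
Premises 3, 8, 9 do not contribute to this derivation.
Hence ¬s is obligatory.

Obligatory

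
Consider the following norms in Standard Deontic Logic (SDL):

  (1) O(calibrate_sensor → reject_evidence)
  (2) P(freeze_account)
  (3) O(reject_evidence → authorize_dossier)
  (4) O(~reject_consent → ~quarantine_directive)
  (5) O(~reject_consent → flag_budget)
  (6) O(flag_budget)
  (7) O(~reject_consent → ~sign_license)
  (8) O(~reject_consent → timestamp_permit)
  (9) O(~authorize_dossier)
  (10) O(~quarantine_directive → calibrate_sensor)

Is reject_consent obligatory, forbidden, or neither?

Obligatory

From premise 9 we have O(~authorize_dossier).
Premise 3 is O(reject_evidence → authorize_dossier); contrapositively O(~authorize_dossier → ~reject_evidence). Since O(~authorize_dossier) holds, K gives O(~reject_evidence).
Premise 1 is O(calibrate_sensor → reject_evidence); contrapositively O(~reject_evidence → ~calibrate_sensor). Since O(~reject_evidence) holds, K gives O(~calibrate_sensor).
The contrapositive of premise 10 (O(~quarantine_directive → calibrate_sensor)) is O(~calibrate_sensor → quarantine_directive), and O(~calibrate_sensor) is already established, so O(quarantine_directive).
Premise 4, O(~reject_consent → ~quarantine_directive), contraposes to O(quarantine_directive → reject_consent); with O(quarantine_directive) we get O(reject_consent).
Premises 2, 5, 6, 7, 8 do not contribute to this derivation.
Hence reject_consent is obligatory.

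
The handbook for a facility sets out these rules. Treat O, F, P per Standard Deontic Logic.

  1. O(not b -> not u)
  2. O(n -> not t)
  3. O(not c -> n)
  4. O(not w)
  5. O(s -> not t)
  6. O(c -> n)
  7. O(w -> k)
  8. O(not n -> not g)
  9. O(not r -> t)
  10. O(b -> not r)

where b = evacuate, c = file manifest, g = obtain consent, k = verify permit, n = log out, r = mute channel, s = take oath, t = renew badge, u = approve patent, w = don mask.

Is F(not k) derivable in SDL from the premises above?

No

Premise 7 is O(w -> k), but O(w) is not derivable from the premises, so it does not yield O(k).
No other premise forces O(k). An ideal world satisfying every premise can still have not k true, so F(not k) is not derivable.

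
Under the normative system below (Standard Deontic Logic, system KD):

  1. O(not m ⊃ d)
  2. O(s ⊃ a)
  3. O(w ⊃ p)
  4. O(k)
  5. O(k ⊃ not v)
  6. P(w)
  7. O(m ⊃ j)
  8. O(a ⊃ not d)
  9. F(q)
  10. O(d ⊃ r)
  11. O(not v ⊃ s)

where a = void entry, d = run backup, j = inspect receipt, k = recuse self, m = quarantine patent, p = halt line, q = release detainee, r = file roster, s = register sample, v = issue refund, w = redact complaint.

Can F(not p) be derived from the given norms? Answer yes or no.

Premise 3 is O(w ⊃ p), but O(w) is not derivable from the premises (the permission P(w) asserts only not O(not w), not O(w)), so it does not yield O(p).
No other premise forces O(p). An ideal world satisfying every premise can still have not p true, so F(not p) is not derivable.

No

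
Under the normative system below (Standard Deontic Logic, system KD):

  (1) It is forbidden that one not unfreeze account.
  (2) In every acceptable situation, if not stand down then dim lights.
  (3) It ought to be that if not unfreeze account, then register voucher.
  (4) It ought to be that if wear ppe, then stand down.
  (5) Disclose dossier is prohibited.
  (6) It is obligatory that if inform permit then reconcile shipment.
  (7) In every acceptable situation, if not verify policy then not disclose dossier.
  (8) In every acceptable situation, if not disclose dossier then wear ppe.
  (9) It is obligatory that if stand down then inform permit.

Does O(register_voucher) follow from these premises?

No

Premise 3 is O(¬unfreeze_account → register_voucher), but O(¬unfreeze_account) is not derivable from the premises, so it does not yield O(register_voucher).
No other premise forces O(register_voucher). An ideal world satisfying every premise can still have register_voucher false, so O(register_voucher) is not derivable.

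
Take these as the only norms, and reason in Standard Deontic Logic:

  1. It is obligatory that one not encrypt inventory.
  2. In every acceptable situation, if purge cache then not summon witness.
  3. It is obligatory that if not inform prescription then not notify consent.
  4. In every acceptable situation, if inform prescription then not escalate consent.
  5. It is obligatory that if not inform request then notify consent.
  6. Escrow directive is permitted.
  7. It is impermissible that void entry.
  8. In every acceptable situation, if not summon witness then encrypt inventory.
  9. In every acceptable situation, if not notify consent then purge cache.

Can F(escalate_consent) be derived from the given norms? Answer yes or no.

Premise 1 gives O(¬encrypt_inventory).
Premise 8 is O(¬summon_witness → encrypt_inventory); contrapositively O(¬encrypt_inventory → summon_witness). Since O(¬encrypt_inventory) holds, K gives O(summon_witness).
The contrapositive of premise 2 (O(purge_cache → ¬summon_witness)) is O(summon_witness → ¬purge_cache), and O(summon_witness) is already established, so O(¬purge_cache).
Premise 9, O(¬notify_consent → purge_cache), contraposes to O(¬purge_cache → notify_consent); with O(¬purge_cache) we get O(notify_consent).
Premise 3, O(¬inform_prescription → ¬notify_consent), contraposes to O(notify_consent → inform_prescription); with O(notify_consent) we get O(inform_prescription).
Premise 4 is O(inform_prescription → ¬escalate_consent); since O(inform_prescription), deontic closure gives O(¬escalate_consent).
Premises 5, 6, 7 do not contribute to this derivation.
So O(¬escalate_consent) holds, i.e. F(escalate_consent). The claim follows.

Yes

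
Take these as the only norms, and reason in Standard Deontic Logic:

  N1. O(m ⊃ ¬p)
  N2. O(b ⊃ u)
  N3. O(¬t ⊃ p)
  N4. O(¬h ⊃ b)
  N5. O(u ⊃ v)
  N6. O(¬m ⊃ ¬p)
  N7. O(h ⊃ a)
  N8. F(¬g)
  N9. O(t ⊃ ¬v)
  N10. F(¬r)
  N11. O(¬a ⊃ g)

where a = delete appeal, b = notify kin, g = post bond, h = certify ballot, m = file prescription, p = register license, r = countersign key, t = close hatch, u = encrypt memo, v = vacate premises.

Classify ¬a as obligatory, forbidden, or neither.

By case analysis on m: premise 1 gives O(m ⊃ ¬p) and premise 6 gives O(¬m ⊃ ¬p), so O(¬p) either way.
Premise 3 is O(¬t ⊃ p); contrapositively O(¬p ⊃ t). Since O(¬p) holds, K gives O(t).
From O(t) and premise 9, O(t ⊃ ¬v), we obtain O(¬v).
The contrapositive of premise 5 (O(u ⊃ v)) is O(¬v ⊃ ¬u), and O(¬v) is already established, so O(¬u).
Premise 2, O(b ⊃ u), contraposes to O(¬u ⊃ ¬b); with O(¬u) we get O(¬b).
Premise 4, O(¬h ⊃ b), contraposes to O(¬b ⊃ h); with O(¬b) we get O(h).
With premise 7, O(h ⊃ a), the K-axiom yields O(a).
Premises 8, 10, 11 do not contribute to this derivation.
Thus O(a), which is F(¬a): ¬a is forbidden.

Forbidden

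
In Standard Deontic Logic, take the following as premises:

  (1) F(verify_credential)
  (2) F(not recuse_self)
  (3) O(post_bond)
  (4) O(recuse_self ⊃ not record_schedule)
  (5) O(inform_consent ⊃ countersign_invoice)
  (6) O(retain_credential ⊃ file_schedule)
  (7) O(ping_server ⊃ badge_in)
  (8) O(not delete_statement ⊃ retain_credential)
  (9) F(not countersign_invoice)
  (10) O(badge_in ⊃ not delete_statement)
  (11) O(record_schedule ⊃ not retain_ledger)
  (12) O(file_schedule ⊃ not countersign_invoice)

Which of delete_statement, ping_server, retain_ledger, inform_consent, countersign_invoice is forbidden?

F(not countersign_invoice) at premise 9 means O(countersign_invoice).
Premise 12 is O(file_schedule ⊃ not countersign_invoice); contrapositively O(countersign_invoice ⊃ not file_schedule). Since O(countersign_invoice) holds, K gives O(not file_schedule).
Premise 6, O(retain_credential ⊃ file_schedule), contraposes to O(not file_schedule ⊃ not retain_credential); with O(not file_schedule) we get O(not retain_credential).
Premise 8 is O(not delete_statement ⊃ retain_credential); contrapositively O(not retain_credential ⊃ delete_statement). Since O(not retain_credential) holds, K gives O(delete_statement).
Premise 10 is O(badge_in ⊃ not delete_statement); contrapositively O(delete_statement ⊃ not badge_in). Since O(delete_statement) holds, K gives O(not badge_in).
The contrapositive of premise 7 (O(ping_server ⊃ badge_in)) is O(not badge_in ⊃ not ping_server), and O(not badge_in) is already established, so O(not ping_server).
So O(not ping_server) holds, i.e. ping_server is forbidden. None of the other listed options is forbidden under the premises.

ping_server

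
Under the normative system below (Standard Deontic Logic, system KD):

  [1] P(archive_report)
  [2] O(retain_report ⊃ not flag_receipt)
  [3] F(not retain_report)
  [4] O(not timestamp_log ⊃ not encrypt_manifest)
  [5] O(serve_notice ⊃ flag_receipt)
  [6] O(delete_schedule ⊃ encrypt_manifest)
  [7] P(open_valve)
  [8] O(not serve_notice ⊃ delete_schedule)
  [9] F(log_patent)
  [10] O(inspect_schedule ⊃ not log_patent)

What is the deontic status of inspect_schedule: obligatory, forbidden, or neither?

Neither

Premise 10 is O(inspect_schedule ⊃ not log_patent); even if O(not log_patent) held, inferring O(inspect_schedule) would be affirming the consequent — invalid.
No premise or chain of K-axiom applications forces O(inspect_schedule), and none forces O(not inspect_schedule). So inspect_schedule is neither obligatory nor forbidden under these norms.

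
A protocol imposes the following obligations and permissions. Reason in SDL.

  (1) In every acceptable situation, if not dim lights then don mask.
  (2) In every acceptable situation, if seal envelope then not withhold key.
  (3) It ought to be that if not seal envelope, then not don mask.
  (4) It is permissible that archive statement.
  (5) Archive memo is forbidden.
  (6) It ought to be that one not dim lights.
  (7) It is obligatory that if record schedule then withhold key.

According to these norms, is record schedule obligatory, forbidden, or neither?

Forbidden

From premise 6 we have O(¬dim_lights).
With premise 1, O(¬dim_lights → don_mask), the K-axiom yields O(don_mask).
The contrapositive of premise 3 (O(¬seal_envelope → ¬don_mask)) is O(don_mask → seal_envelope), and O(don_mask) is already established, so O(seal_envelope).
With premise 2, O(seal_envelope → ¬withhold_key), the K-axiom yields O(¬withhold_key).
Premise 7 is O(record_schedule → withhold_key); contrapositively O(¬withhold_key → ¬record_schedule). Since O(¬withhold_key) holds, K gives O(¬record_schedule).
Premises 4, 5 do not contribute to this derivation.
Thus O(¬record_schedule), which is F(record_schedule): record_schedule is forbidden.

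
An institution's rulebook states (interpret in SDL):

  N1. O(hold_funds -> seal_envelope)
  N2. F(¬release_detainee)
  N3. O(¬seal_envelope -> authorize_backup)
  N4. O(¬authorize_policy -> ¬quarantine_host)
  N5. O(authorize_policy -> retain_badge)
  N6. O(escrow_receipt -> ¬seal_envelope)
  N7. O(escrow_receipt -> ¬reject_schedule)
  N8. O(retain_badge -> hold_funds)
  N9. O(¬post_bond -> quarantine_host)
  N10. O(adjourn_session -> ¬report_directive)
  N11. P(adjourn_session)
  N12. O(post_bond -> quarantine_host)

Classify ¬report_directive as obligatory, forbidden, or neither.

Premise 10 is O(adjourn_session -> ¬report_directive), but O(adjourn_session) is not derivable from the premises (the permission P(adjourn_session) asserts only ¬O(¬adjourn_session), not O(adjourn_session)), so it does not yield O(¬report_directive).
No premise or chain of K-axiom applications forces O(¬report_directive), and none forces O(report_directive). So ¬report_directive is neither obligatory nor forbidden under these norms.

Neither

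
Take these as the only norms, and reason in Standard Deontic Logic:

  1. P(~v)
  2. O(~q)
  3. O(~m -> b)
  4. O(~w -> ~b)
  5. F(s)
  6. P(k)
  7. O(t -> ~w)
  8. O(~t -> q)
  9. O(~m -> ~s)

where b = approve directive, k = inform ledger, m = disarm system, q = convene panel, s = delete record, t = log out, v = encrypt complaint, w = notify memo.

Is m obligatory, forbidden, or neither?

Obligatory

Premise 2 gives O(~q).
The contrapositive of premise 8 (O(~t -> q)) is O(~q -> t), and O(~q) is already established, so O(t).
With premise 7, O(t -> ~w), the K-axiom yields O(~w).
With premise 4, O(~w -> ~b), the K-axiom yields O(~b).
Premise 3, O(~m -> b), contraposes to O(~b -> m); with O(~b) we get O(m).
Premises 1, 5, 6, 9 do not contribute to this derivation.
Hence m is obligatory.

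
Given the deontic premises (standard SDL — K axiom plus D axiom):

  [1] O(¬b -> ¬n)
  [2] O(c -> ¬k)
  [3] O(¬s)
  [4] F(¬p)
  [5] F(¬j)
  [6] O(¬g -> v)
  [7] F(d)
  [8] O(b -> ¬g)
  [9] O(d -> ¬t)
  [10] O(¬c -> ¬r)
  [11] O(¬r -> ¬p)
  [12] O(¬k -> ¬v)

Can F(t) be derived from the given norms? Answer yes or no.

No

Premise 9 is O(d -> ¬t), but O(d) is not derivable from the premises, so it does not yield O(¬t).
No other premise forces O(¬t). An ideal world satisfying every premise can still have t true, so F(t) is not derivable.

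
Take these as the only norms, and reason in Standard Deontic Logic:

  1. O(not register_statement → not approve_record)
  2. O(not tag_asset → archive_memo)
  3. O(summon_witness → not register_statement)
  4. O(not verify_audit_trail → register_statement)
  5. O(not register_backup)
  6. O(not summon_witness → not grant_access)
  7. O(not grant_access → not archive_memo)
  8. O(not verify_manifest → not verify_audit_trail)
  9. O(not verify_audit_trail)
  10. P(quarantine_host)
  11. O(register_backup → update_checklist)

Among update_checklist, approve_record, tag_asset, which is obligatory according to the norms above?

tag_asset

Premise 9 states O(not verify_audit_trail) outright.
Applying K to premise 4 (O(not verify_audit_trail → register_statement)) and O(not verify_audit_trail) yields O(register_statement).
Premise 3, O(summon_witness → not register_statement), contraposes to O(register_statement → not summon_witness); with O(register_statement) we get O(not summon_witness).
Premise 6 is O(not summon_witness → not grant_access); since O(not summon_witness), deontic closure gives O(not grant_access).
Premise 7 is O(not grant_access → not archive_memo); since O(not grant_access), deontic closure gives O(not archive_memo).
Premise 2, O(not tag_asset → archive_memo), contraposes to O(not archive_memo → tag_asset); with O(not archive_memo) we get O(tag_asset).
So O(tag_asset) holds — tag_asset is obligatory. None of the other listed options is made obligatory by any chain of premises.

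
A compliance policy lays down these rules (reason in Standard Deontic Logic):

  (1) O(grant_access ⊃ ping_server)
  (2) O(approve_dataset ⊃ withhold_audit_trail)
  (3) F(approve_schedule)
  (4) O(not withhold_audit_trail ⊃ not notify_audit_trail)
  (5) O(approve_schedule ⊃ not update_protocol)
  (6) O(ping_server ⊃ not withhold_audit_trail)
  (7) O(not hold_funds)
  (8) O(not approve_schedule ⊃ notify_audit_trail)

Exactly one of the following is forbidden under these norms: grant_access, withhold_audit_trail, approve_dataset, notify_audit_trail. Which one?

grant_access

Premise 3, F(approve_schedule), is equivalent to O(not approve_schedule).
With premise 8, O(not approve_schedule ⊃ notify_audit_trail), the K-axiom yields O(notify_audit_trail).
The contrapositive of premise 4 (O(not withhold_audit_trail ⊃ not notify_audit_trail)) is O(notify_audit_trail ⊃ withhold_audit_trail), and O(notify_audit_trail) is already established, so O(withhold_audit_trail).
Premise 6, O(ping_server ⊃ not withhold_audit_trail), contraposes to O(withhold_audit_trail ⊃ not ping_server); with O(withhold_audit_trail) we get O(not ping_server).
Premise 1, O(grant_access ⊃ ping_server), contraposes to O(not ping_server ⊃ not grant_access); with O(not ping_server) we get O(not grant_access).
So O(not grant_access) holds, i.e. grant_access is forbidden. None of the other listed options is forbidden under the premises.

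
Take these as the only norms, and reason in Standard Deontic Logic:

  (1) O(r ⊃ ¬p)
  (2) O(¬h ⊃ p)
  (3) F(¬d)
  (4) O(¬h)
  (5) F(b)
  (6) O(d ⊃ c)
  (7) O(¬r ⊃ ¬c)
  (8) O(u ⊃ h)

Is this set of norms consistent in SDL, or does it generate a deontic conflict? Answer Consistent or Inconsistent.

Inconsistent

Premise 3 is F(¬d), i.e. O(d).
From O(d) and premise 6, O(d ⊃ c), we obtain O(c).
The contrapositive of premise 7 (O(¬r ⊃ ¬c)) is O(c ⊃ r), and O(c) is already established, so O(r).
Premise 1 is O(r ⊃ ¬p); since O(r), deontic closure gives O(¬p).
The contrapositive of premise 2 (O(¬h ⊃ p)) is O(¬p ⊃ h), and O(¬p) is already established, so O(h).
However, premise 4 gives O(¬h).
We now have both O(h) and O(¬h) — h is simultaneously obligatory and forbidden, violating the D-axiom.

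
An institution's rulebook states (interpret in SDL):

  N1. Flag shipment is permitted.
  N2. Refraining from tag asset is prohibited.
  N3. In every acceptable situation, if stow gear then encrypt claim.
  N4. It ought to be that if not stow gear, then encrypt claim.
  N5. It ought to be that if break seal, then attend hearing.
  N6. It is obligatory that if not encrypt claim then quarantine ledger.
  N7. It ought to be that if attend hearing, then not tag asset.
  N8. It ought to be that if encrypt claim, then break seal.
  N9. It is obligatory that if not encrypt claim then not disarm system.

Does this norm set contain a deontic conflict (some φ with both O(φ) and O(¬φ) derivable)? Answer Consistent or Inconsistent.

Inconsistent

By case analysis on stow_gear: premise 3 gives O(stow_gear → encrypt_claim) and premise 4 gives O(¬stow_gear → encrypt_claim), so O(encrypt_claim) either way.
With premise 8, O(encrypt_claim → break_seal), the K-axiom yields O(break_seal).
Premise 5 is O(break_seal → attend_hearing); since O(break_seal), deontic closure gives O(attend_hearing).
With premise 7, O(attend_hearing → ¬tag_asset), the K-axiom yields O(¬tag_asset).
However, F(¬tag_asset) at premise 2 amounts to O(tag_asset).
We now have both O(¬tag_asset) and O(tag_asset) — tag_asset is simultaneously obligatory and forbidden, violating the D-axiom.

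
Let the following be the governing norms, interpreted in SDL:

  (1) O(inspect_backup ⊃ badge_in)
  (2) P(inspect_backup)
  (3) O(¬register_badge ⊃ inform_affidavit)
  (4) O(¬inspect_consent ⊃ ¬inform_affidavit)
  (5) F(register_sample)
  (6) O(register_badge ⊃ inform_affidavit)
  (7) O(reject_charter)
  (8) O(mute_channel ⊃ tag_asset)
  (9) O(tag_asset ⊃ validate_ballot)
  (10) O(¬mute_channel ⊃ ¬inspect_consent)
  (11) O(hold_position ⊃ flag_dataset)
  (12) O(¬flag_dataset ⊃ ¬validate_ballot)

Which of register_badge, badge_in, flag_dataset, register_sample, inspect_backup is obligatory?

flag_dataset

Premises 6 and 3 are O(register_badge ⊃ inform_affidavit) and O(¬register_badge ⊃ inform_affidavit); every ideal world satisfies register_badge or ¬register_badge, so in either case inform_affidavit holds — hence O(inform_affidavit).
Premise 4 is O(¬inspect_consent ⊃ ¬inform_affidavit); contrapositively O(inform_affidavit ⊃ inspect_consent). Since O(inform_affidavit) holds, K gives O(inspect_consent).
The contrapositive of premise 10 (O(¬mute_channel ⊃ ¬inspect_consent)) is O(inspect_consent ⊃ mute_channel), and O(inspect_consent) is already established, so O(mute_channel).
From O(mute_channel) and premise 8, O(mute_channel ⊃ tag_asset), we obtain O(tag_asset).
Premise 9 is O(tag_asset ⊃ validate_ballot); since O(tag_asset), deontic closure gives O(validate_ballot).
Premise 12, O(¬flag_dataset ⊃ ¬validate_ballot), contraposes to O(validate_ballot ⊃ flag_dataset); with O(validate_ballot) we get O(flag_dataset).
So O(flag_dataset) holds — flag_dataset is obligatory. None of the other listed options is made obligatory by any chain of premises.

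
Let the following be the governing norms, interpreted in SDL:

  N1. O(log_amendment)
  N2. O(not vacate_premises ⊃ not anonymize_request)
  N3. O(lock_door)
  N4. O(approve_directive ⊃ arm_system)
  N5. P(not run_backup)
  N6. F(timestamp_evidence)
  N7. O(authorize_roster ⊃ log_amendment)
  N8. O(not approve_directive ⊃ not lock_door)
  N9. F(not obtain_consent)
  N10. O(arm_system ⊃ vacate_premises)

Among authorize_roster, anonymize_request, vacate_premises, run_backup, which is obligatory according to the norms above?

Premise 3 gives O(lock_door).
The contrapositive of premise 8 (O(not approve_directive ⊃ not lock_door)) is O(lock_door ⊃ approve_directive), and O(lock_door) is already established, so O(approve_directive).
With premise 4, O(approve_directive ⊃ arm_system), the K-axiom yields O(arm_system).
From O(arm_system) and premise 10, O(arm_system ⊃ vacate_premises), we obtain O(vacate_premises).
So O(vacate_premises) holds — vacate_premises is obligatory. None of the other listed options is made obligatory by any chain of premises.

vacate_premises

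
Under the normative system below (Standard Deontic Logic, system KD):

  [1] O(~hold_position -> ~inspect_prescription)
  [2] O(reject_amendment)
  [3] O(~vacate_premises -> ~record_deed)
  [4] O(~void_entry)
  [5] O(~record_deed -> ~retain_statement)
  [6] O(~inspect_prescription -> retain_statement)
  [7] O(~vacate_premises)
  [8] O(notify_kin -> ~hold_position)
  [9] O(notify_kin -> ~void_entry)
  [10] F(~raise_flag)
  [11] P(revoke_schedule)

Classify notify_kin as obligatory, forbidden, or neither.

Forbidden

Premise 7 states O(~vacate_premises) outright.
From O(~vacate_premises) and premise 3, O(~vacate_premises -> ~record_deed), we obtain O(~record_deed).
Applying K to premise 5 (O(~record_deed -> ~retain_statement)) and O(~record_deed) yields O(~retain_statement).
The contrapositive of premise 6 (O(~inspect_prescription -> retain_statement)) is O(~retain_statement -> inspect_prescription), and O(~retain_statement) is already established, so O(inspect_prescription).
Premise 1 is O(~hold_position -> ~inspect_prescription); contrapositively O(inspect_prescription -> hold_position). Since O(inspect_prescription) holds, K gives O(hold_position).
Premise 8, O(notify_kin -> ~hold_position), contraposes to O(hold_position -> ~notify_kin); with O(hold_position) we get O(~notify_kin).
Premises 2, 4, 9, 10, 11 do not contribute to this derivation.
Thus O(~notify_kin), which is F(notify_kin): notify_kin is forbidden.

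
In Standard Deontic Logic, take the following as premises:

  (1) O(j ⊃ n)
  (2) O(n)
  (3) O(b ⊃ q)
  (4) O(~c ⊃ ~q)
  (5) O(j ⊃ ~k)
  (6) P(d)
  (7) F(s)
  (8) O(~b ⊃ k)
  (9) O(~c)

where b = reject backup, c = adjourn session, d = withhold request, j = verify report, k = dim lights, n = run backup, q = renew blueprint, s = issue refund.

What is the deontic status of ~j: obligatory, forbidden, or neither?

Obligatory

Premise 9 gives O(~c).
Applying K to premise 4 (O(~c ⊃ ~q)) and O(~c) yields O(~q).
Premise 3 is O(b ⊃ q); contrapositively O(~q ⊃ ~b). Since O(~q) holds, K gives O(~b).
With premise 8, O(~b ⊃ k), the K-axiom yields O(k).
The contrapositive of premise 5 (O(j ⊃ ~k)) is O(k ⊃ ~j), and O(k) is already established, so O(~j).
Premises 1, 2, 6, 7 do not contribute to this derivation.
Hence ~j is obligatory.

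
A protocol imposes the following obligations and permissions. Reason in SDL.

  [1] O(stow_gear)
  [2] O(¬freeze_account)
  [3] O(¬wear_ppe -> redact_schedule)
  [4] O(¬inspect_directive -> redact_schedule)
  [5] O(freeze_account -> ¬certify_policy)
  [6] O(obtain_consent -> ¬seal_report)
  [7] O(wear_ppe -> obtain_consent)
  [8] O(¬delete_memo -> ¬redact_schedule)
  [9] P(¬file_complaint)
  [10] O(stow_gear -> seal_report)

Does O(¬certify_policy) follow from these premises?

No

Premise 5 is O(freeze_account -> ¬certify_policy), but O(freeze_account) is not derivable from the premises, so it does not yield O(¬certify_policy).
No other premise forces O(¬certify_policy). An ideal world satisfying every premise can still have ¬certify_policy false, so O(¬certify_policy) is not derivable.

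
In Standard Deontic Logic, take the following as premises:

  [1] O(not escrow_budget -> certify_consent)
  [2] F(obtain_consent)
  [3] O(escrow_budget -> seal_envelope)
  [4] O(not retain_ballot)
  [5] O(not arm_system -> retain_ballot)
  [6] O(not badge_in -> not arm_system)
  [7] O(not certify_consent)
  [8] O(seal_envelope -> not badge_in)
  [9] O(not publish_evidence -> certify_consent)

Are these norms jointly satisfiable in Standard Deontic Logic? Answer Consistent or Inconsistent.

From premise 4 we have O(not retain_ballot).
Premise 5 is O(not arm_system -> retain_ballot); contrapositively O(not retain_ballot -> arm_system). Since O(not retain_ballot) holds, K gives O(arm_system).
Premise 6 is O(not badge_in -> not arm_system); contrapositively O(arm_system -> badge_in). Since O(arm_system) holds, K gives O(badge_in).
The contrapositive of premise 8 (O(seal_envelope -> not badge_in)) is O(badge_in -> not seal_envelope), and O(badge_in) is already established, so O(not seal_envelope).
Premise 3 is O(escrow_budget -> seal_envelope); contrapositively O(not seal_envelope -> not escrow_budget). Since O(not seal_envelope) holds, K gives O(not escrow_budget).
With premise 1, O(not escrow_budget -> certify_consent), the K-axiom yields O(certify_consent).
But premise 7 directly asserts O(not certify_consent).
We now have both O(certify_consent) and O(not certify_consent) — certify_consent is simultaneously obligatory and forbidden, violating the D-axiom.

Inconsistent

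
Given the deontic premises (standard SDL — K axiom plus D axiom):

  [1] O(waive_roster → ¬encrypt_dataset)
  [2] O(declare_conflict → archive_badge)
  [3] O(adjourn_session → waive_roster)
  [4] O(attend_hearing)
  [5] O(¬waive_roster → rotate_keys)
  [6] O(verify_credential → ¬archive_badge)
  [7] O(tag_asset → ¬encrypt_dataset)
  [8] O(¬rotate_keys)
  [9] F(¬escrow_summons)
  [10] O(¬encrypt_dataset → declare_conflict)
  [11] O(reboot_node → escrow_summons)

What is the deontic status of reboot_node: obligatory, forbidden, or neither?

Premise 11 is O(reboot_node → escrow_summons); even if O(escrow_summons) held, inferring O(reboot_node) would be affirming the consequent — invalid.
No premise or chain of K-axiom applications forces O(reboot_node), and none forces O(¬reboot_node). So reboot_node is neither obligatory nor forbidden under these norms.

Neither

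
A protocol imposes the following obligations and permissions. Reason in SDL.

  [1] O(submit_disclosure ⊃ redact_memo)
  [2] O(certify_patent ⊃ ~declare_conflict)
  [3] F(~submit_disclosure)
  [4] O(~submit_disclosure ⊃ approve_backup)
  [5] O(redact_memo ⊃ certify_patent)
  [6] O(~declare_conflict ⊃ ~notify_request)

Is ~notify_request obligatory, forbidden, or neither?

Premise 3 is F(~submit_disclosure), i.e. O(submit_disclosure).
Premise 1 is O(submit_disclosure ⊃ redact_memo); since O(submit_disclosure), deontic closure gives O(redact_memo).
Applying K to premise 5 (O(redact_memo ⊃ certify_patent)) and O(redact_memo) yields O(certify_patent).
With premise 2, O(certify_patent ⊃ ~declare_conflict), the K-axiom yields O(~declare_conflict).
With premise 6, O(~declare_conflict ⊃ ~notify_request), the K-axiom yields O(~notify_request).
Premise 4 does not contribute to this derivation.
Hence ~notify_request is obligatory.

Obligatory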